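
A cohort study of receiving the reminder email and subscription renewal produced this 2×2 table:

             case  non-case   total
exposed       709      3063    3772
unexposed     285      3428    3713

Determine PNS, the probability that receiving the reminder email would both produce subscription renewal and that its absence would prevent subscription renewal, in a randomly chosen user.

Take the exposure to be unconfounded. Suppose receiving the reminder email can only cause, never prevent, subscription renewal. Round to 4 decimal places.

PNS ≈ 0.1112

p₁ = P(outcome | exposed) = 709/3772 = 0.18796
p₀ = P(outcome | unexposed) = 285/3713 = 0.076757
Under exogeneity and monotonicity, PNS = p₁ − p₀.
PNS = 0.18796 − 0.076757 = 0.11121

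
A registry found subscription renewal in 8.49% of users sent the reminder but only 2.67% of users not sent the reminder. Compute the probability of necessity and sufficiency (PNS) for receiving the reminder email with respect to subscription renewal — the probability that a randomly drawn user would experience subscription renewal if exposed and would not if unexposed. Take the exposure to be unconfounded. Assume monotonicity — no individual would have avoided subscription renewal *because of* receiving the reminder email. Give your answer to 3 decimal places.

PNS ≈ 0.058

p₁ = 0.0849, p₀ = 0.0267.
Under exogeneity and monotonicity, PNS = p₁ − p₀.
PNS = 0.0849 − 0.0267 = 0.0582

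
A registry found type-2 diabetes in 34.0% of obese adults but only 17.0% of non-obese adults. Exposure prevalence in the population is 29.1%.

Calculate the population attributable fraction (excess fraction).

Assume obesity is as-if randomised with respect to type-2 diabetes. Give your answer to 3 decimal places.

PAF ≈ 0.225

p₁ = 0.34, p₀ = 0.17.
Overall risk P(Y=1) = π·p₁ + (1−π)·p₀ = 0.291×0.34 + 0.709×0.17 = 0.21947.
Under exogeneity, PAF = [P(Y=1) − p₀] / P(Y=1).
PAF = (0.21947 − 0.17) / 0.21947 ≈ 0.2254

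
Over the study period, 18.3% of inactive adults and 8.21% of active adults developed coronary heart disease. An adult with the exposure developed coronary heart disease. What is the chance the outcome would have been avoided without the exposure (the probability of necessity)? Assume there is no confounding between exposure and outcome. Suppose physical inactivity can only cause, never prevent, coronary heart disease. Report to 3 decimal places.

p₁ = 0.183, p₀ = 0.0821.
Under exogeneity and monotonicity, PN = (p₁ − p₀) / p₁.
PN = (0.183 − 0.0821) / 0.183 = 0.1009 / 0.183 ≈ 0.5514

PN ≈ 0.551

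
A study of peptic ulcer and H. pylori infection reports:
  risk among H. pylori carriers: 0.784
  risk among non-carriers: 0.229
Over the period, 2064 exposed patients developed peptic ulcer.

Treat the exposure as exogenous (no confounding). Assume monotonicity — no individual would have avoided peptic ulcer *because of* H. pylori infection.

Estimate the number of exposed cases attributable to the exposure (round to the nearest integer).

about 1461 cases

Let p₁ = 0.784, p₀ = 0.229.
PN = (p₁ − p₀)/p₁ = (0.784 − 0.229) / 0.784 ≈ 0.70791.
Attributable cases ≈ PN × (exposed cases) = 0.70791 × 2064 ≈ 1461.12.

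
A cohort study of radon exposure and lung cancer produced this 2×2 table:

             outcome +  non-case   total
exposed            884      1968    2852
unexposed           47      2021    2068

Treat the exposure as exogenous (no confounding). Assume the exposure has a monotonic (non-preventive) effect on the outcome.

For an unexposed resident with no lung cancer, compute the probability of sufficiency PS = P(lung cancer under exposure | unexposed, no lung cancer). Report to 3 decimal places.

PS ≈ 0.294

p₁ = P(outcome | exposed) = 884/2852 = 0.30996
p₀ = P(outcome | unexposed) = 47/2068 = 0.022727
Under exogeneity and monotonicity, PS = (p₁ − p₀)/(1 − p₀).
PS = (0.30996 − 0.022727) / 0.97727 ≈ 0.2939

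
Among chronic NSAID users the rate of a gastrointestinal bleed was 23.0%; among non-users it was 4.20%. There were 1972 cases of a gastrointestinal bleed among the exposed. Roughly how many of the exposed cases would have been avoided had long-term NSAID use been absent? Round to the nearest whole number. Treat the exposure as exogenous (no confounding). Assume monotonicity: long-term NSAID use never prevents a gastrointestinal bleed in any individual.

p₁ = 0.23, p₀ = 0.042.
PN = (p₁ − p₀)/p₁ = (0.23 − 0.042) / 0.23 ≈ 0.81739.
Attributable cases ≈ PN × (exposed cases) = 0.81739 × 1972 ≈ 1611.90.

about 1612 cases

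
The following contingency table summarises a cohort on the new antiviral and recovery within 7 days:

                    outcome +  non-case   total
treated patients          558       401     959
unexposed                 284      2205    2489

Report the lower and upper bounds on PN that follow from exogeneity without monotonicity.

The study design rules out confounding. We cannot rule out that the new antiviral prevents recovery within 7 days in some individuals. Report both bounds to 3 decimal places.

p₁ = P(outcome | exposed) = 558/959 = 0.58186
p₀ = P(outcome | unexposed) = 284/2489 = 0.1141
Under exogeneity alone the bounds on PN are max{0,(p₁−p₀)/p₁} ≤ PN ≤ min{1,(1−p₀)/p₁}.
  lower = (p₁ − p₀)/p₁ = 0.46775 / 0.58186 ≈ 0.8039
  upper = min{1, (1 − p₀)/p₁} = 0.8859 / 0.58186 ≈ 1.5225 → capped at 1

0.804 ≤ PN ≤ 1.000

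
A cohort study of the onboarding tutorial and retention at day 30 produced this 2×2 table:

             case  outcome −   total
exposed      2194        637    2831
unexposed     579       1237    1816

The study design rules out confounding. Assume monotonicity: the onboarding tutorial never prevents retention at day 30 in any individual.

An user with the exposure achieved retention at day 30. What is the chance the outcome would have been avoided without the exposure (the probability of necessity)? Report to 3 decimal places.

p₁ = P(outcome | exposed) = 2194/2831 = 0.77499
p₀ = P(outcome | unexposed) = 579/1816 = 0.31883
Under exogeneity and monotonicity, PN = (p₁ − p₀)/p₁.
PN = (0.77499 − 0.31883) / 0.77499 ≈ 0.5886

PN ≈ 0.589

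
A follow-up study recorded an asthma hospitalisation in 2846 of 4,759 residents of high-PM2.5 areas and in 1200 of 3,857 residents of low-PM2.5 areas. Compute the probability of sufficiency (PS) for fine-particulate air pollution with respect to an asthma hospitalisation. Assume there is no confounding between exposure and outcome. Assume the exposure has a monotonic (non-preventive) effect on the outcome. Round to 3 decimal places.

p₁ = P(outcome | exposed) = 2846/4759 = 0.59802
p₀ = P(outcome | unexposed) = 1200/3857 = 0.31112
Under exogeneity and monotonicity, PS = (p₁ − p₀) / (1 − p₀).
PS = (0.59802 − 0.31112) / (1 − 0.31112) = 0.2869 / 0.68888 ≈ 0.4165

PS ≈ 0.416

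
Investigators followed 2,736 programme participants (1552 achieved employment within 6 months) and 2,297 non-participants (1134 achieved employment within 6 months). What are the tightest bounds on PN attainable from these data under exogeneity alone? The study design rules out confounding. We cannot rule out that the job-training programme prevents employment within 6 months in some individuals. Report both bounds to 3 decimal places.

0.130 ≤ PN ≤ 0.893

p₁ = P(outcome | exposed) = 1552/2736 = 0.56725
p₀ = P(outcome | unexposed) = 1134/2297 = 0.49369
Under exogeneity alone the bounds on PN are max{0,(p₁−p₀)/p₁} ≤ PN ≤ min{1,(1−p₀)/p₁}.
  lower = (p₁ − p₀)/p₁ = 0.073564 / 0.56725 ≈ 0.1297
  upper = min{1, (1 − p₀)/p₁} = 0.50631 / 0.56725 ≈ 0.8926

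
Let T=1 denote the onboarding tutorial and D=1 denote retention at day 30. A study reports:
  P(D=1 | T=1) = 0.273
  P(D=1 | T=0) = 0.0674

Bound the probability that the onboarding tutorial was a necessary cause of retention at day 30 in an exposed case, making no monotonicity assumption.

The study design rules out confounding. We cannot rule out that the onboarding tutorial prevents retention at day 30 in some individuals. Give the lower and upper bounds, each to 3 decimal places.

0.753 ≤ PN ≤ 1.000

Let p₁ = 0.273, p₀ = 0.0674.
Under exogeneity alone the bounds on PN are max{0,(p₁−p₀)/p₁} ≤ PN ≤ min{1,(1−p₀)/p₁}.
  lower = (p₁ − p₀)/p₁ = 0.2056 / 0.273 ≈ 0.7531
  upper = min{1, (1 − p₀)/p₁} = 0.9326 / 0.273 ≈ 3.4161 → capped at 1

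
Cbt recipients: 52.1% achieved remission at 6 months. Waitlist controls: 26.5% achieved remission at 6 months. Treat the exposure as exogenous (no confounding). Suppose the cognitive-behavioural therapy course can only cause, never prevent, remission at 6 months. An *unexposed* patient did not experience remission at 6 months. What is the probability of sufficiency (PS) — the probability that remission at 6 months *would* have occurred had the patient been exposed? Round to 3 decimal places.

PS ≈ 0.348

p₁ = 0.521, p₀ = 0.265.
Under exogeneity and monotonicity, PS = (p₁ − p₀) / (1 − p₀).
PS = (0.521 − 0.265) / (1 − 0.265) = 0.256 / 0.735 ≈ 0.3483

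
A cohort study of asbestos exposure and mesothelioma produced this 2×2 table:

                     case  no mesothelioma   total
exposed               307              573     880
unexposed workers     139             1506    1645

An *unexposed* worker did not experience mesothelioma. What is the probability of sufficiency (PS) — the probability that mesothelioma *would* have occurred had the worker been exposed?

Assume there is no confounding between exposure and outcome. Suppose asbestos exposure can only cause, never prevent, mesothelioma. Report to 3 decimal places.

PS ≈ 0.289

p₁ = P(outcome | exposed) = 307/880 = 0.34886
p₀ = P(outcome | unexposed) = 139/1645 = 0.084498
Under exogeneity and monotonicity, PS = (p₁ − p₀)/(1 − p₀).
PS = (0.34886 − 0.084498) / 0.9155 ≈ 0.2888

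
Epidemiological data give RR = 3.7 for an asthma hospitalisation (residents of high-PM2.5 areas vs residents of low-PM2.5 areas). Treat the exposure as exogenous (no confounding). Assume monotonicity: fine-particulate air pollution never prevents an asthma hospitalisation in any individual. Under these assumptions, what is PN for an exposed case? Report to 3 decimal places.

PN ≈ 0.730

Under exogeneity and monotonicity, PN = (RR − 1) / RR = 1 − 1/RR.
PN = (3.7 − 1) / 3.7 = 2.7 / 3.7 ≈ 0.7297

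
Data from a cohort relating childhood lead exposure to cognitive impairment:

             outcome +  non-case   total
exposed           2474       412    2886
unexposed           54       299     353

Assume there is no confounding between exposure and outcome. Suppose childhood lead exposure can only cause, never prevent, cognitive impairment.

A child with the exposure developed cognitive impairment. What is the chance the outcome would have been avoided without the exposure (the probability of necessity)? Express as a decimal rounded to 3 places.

PN ≈ 0.822

p₁ = P(outcome | exposed) = 2474/2886 = 0.85724
p₀ = P(outcome | unexposed) = 54/353 = 0.15297
Under exogeneity and monotonicity, PN = (p₁ − p₀)/p₁.
PN = (0.85724 − 0.15297) / 0.85724 ≈ 0.8216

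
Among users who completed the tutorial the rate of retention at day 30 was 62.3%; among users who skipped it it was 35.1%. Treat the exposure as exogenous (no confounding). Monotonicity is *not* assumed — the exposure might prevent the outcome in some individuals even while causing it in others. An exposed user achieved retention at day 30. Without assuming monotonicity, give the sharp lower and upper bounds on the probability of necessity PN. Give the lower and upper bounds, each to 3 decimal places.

0.437 ≤ PN ≤ 1.000

p₁ = 0.623, p₀ = 0.351.
Under exogeneity alone the bounds on PN are max{0,(p₁−p₀)/p₁} ≤ PN ≤ min{1,(1−p₀)/p₁}.
  lower = (p₁ − p₀)/p₁ = 0.272 / 0.623 ≈ 0.4366
  upper = min{1, (1 − p₀)/p₁} = 0.649 / 0.623 ≈ 1.0417 → capped at 1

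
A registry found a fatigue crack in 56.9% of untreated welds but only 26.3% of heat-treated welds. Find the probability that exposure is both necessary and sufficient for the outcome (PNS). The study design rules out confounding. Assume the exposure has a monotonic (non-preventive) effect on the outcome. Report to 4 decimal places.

p₁ = 0.569, p₀ = 0.263.
Under exogeneity and monotonicity, PNS = p₁ − p₀.
PNS = 0.569 − 0.263 = 0.306

PNS ≈ 0.3060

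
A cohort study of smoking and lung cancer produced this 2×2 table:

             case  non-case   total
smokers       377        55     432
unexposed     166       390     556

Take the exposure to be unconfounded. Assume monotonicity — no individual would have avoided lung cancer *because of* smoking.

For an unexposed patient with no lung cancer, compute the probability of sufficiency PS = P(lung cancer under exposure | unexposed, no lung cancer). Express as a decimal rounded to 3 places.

PS ≈ 0.818

p₁ = P(outcome | exposed) = 377/432 = 0.87269
p₀ = P(outcome | unexposed) = 166/556 = 0.29856
Under exogeneity and monotonicity, PS = (p₁ − p₀) / (1 − p₀).
PS = (0.87269 − 0.29856) / (1 − 0.29856) = 0.57412 / 0.70144 ≈ 0.8185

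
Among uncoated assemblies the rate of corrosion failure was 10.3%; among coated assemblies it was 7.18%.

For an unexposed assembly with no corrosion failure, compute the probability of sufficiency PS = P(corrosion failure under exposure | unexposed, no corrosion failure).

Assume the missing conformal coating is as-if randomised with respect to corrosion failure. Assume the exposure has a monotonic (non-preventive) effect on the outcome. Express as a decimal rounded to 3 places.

p₁ = 0.103, p₀ = 0.0718.
Under exogeneity and monotonicity, PS = (p₁ − p₀) / (1 − p₀).
PS = (0.103 − 0.0718) / (1 − 0.0718) = 0.0312 / 0.9282 ≈ 0.0336

PS ≈ 0.034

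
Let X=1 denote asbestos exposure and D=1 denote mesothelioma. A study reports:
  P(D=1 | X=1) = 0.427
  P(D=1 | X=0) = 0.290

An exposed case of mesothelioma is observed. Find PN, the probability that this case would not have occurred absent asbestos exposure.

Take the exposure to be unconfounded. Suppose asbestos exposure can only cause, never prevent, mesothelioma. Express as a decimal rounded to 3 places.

PN ≈ 0.321

Let p₁ = 0.427, p₀ = 0.29.
Under exogeneity and monotonicity, PN = (p₁ − p₀) / p₁.
PN = (0.427 − 0.29) / 0.427 = 0.137 / 0.427 ≈ 0.3208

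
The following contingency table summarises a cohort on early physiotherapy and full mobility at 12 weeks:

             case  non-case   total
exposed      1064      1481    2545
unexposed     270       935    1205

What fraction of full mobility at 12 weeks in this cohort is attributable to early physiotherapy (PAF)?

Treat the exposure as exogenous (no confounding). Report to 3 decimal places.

PAF ≈ 0.370

p₁ = P(outcome | exposed) = 1064/2545 = 0.41807
p₀ = P(outcome | unexposed) = 270/1205 = 0.22407
Exposure prevalence π = 2545/3750 = 0.67867; overall risk P(Y=1) = 0.35573.
Under exogeneity, PAF = [P(Y=1) − p₀]/P(Y=1).
PAF = (0.35573 − 0.22407) / 0.35573 ≈ 0.3701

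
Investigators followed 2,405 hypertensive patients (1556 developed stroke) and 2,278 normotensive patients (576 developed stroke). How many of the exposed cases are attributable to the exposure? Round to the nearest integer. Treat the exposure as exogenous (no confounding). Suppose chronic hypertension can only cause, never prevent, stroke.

about 948 cases

p₁ = P(outcome | exposed) = 1556/2405 = 0.64699
p₀ = P(outcome | unexposed) = 576/2278 = 0.25285
PN = (p₁ − p₀)/p₁ = (0.64699 − 0.25285) / 0.64699 ≈ 0.60918.
Attributable cases ≈ PN × (exposed cases) = 0.60918 × 1556 ≈ 947.89.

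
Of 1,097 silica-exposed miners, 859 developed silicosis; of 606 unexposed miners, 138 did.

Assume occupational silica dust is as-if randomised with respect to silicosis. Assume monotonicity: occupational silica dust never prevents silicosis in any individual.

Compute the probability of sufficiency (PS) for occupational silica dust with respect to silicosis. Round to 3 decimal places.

p₁ = P(outcome | exposed) = 859/1097 = 0.78304
p₀ = P(outcome | unexposed) = 138/606 = 0.22772
Under exogeneity and monotonicity, PS = (p₁ − p₀) / (1 − p₀).
PS = (0.78304 − 0.22772) / (1 − 0.22772) = 0.55532 / 0.77228 ≈ 0.7191

PS ≈ 0.719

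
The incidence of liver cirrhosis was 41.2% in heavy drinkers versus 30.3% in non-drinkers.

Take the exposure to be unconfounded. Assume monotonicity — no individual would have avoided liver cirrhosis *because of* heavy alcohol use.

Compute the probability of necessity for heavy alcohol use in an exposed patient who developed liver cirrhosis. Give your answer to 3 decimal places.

p₁ = 0.412, p₀ = 0.303.
Under exogeneity and monotonicity, PN = (p₁ − p₀) / p₁.
PN = (0.412 − 0.303) / 0.412 = 0.109 / 0.412 ≈ 0.2646

PN ≈ 0.265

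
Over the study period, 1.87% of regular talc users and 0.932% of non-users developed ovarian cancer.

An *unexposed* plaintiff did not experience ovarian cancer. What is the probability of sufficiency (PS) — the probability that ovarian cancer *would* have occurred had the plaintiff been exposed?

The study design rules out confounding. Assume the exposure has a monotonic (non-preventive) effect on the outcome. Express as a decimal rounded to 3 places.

PS ≈ 0.009

p₁ = 0.0187, p₀ = 0.00932.
Under exogeneity and monotonicity, PS = (p₁ − p₀) / (1 − p₀).
PS = (0.0187 − 0.00932) / (1 − 0.00932) = 0.00938 / 0.99068 ≈ 0.0095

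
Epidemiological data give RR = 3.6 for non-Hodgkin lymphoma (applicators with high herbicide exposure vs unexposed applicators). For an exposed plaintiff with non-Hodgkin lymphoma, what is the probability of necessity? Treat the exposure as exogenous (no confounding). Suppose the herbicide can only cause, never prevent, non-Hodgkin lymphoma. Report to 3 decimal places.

Under exogeneity and monotonicity, PN = (RR − 1) / RR = 1 − 1/RR.
PN = (3.6 − 1) / 3.6 = 2.6 / 3.6 ≈ 0.7222

PN ≈ 0.722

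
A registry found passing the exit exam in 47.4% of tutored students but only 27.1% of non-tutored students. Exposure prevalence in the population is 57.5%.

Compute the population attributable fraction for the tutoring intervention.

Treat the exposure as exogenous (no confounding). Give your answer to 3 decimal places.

p₁ = 0.474, p₀ = 0.271.
Overall risk P(Y=1) = π·p₁ + (1−π)·p₀ = 0.575×0.474 + 0.425×0.271 = 0.38772.
Under exogeneity, PAF = [P(Y=1) − p₀] / P(Y=1).
PAF = (0.38772 − 0.271) / 0.38772 ≈ 0.3011

PAF ≈ 0.301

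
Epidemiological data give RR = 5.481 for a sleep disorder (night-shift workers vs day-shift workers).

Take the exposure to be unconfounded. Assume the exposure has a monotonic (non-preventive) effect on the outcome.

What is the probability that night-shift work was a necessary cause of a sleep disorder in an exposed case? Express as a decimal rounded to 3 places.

PN ≈ 0.818

Under exogeneity and monotonicity, PN = (RR − 1) / RR = 1 − 1/RR.
PN = (5.481 − 1) / 5.481 = 4.481 / 5.481 ≈ 0.8176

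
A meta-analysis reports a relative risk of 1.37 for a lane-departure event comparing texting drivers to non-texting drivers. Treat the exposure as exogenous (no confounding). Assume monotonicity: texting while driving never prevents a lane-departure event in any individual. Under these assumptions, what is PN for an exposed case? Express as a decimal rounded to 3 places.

Under exogeneity and monotonicity, PN = (RR − 1) / RR = 1 − 1/RR.
PN = (1.37 − 1) / 1.37 = 0.37 / 1.37 ≈ 0.2701

PN ≈ 0.270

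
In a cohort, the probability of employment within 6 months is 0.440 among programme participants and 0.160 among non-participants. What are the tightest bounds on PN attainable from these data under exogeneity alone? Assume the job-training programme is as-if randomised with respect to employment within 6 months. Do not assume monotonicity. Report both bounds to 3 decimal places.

0.636 ≤ PN ≤ 1.000

Let p₁ = 0.44, p₀ = 0.16.
Under exogeneity alone the bounds on PN are max{0,(p₁−p₀)/p₁} ≤ PN ≤ min{1,(1−p₀)/p₁}.
  lower = (p₁ − p₀)/p₁ = 0.28 / 0.44 ≈ 0.6364
  upper = min{1, (1 − p₀)/p₁} = 0.84 / 0.44 ≈ 1.9091 → capped at 1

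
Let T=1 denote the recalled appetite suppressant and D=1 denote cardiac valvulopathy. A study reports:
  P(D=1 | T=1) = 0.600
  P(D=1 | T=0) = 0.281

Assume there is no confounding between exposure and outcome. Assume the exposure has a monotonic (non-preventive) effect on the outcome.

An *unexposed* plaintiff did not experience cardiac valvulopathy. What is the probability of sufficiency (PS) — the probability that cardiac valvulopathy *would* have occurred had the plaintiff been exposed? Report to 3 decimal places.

PS ≈ 0.444

Let p₁ = 0.6, p₀ = 0.281.
Under exogeneity and monotonicity, PS = (p₁ − p₀) / (1 − p₀).
PS = (0.6 − 0.281) / (1 − 0.281) = 0.319 / 0.719 ≈ 0.4437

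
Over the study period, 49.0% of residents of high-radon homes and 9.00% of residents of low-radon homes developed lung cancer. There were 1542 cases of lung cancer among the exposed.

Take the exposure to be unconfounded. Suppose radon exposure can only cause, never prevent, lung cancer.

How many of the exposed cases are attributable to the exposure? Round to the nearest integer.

about 1259 cases

p₁ = 0.49, p₀ = 0.09.
PN = (p₁ − p₀)/p₁ = (0.49 − 0.09) / 0.49 ≈ 0.81633.
Attributable cases ≈ PN × (exposed cases) = 0.81633 × 1542 ≈ 1258.78.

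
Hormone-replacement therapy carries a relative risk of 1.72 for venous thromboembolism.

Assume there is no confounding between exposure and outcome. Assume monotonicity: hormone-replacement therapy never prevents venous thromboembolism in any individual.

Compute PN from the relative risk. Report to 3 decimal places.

PN ≈ 0.419

Under exogeneity and monotonicity, PN = (RR − 1) / RR = 1 − 1/RR.
PN = (1.72 − 1) / 1.72 = 0.72 / 1.72 ≈ 0.4186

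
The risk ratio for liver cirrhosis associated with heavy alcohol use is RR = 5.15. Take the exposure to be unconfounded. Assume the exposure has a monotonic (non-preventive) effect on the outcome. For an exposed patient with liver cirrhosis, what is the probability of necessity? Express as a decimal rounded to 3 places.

PN ≈ 0.806

Under exogeneity and monotonicity, PN = (RR − 1) / RR = 1 − 1/RR.
PN = (5.15 − 1) / 5.15 = 4.15 / 5.15 ≈ 0.8058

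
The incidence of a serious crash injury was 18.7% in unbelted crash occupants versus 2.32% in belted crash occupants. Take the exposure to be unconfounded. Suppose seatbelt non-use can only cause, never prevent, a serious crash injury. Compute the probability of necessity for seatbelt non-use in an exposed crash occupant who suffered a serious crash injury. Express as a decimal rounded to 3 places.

p₁ = 0.187, p₀ = 0.0232.
Under exogeneity and monotonicity, PN = (p₁ − p₀) / p₁.
PN = (0.187 − 0.0232) / 0.187 = 0.1638 / 0.187 ≈ 0.8759

PN ≈ 0.876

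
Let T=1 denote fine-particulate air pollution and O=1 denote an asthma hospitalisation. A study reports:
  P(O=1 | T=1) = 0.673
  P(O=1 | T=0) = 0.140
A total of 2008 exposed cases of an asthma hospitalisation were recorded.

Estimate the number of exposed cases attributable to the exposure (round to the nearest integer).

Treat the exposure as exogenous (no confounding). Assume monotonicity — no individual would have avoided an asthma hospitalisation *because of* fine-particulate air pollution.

about 1590 cases

Let p₁ = 0.673, p₀ = 0.14.
PN = (p₁ − p₀)/p₁ = (0.673 − 0.14) / 0.673 ≈ 0.79198.
Attributable cases ≈ PN × (exposed cases) = 0.79198 × 2008 ≈ 1590.29.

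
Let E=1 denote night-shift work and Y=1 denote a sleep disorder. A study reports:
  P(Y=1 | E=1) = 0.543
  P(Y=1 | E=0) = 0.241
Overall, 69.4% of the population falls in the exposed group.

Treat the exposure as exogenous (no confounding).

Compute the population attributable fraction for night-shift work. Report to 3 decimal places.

PAF ≈ 0.465

Let p₁ = 0.543, p₀ = 0.241.
Overall risk P(Y=1) = π·p₁ + (1−π)·p₀ = 0.694×0.543 + 0.306×0.241 = 0.45059.
Under exogeneity, PAF = [P(Y=1) − p₀] / P(Y=1).
PAF = (0.45059 − 0.241) / 0.45059 ≈ 0.4651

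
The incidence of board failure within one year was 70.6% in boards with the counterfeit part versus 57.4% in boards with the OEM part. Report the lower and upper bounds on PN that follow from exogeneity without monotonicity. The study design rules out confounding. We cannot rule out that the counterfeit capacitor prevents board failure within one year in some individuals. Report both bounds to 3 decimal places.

0.187 ≤ PN ≤ 0.603

p₁ = 0.706, p₀ = 0.574.
Under exogeneity alone the bounds on PN are max{0,(p₁−p₀)/p₁} ≤ PN ≤ min{1,(1−p₀)/p₁}.
  lower = (p₁ − p₀)/p₁ = 0.132 / 0.706 ≈ 0.1870
  upper = min{1, (1 − p₀)/p₁} = 0.426 / 0.706 ≈ 0.6034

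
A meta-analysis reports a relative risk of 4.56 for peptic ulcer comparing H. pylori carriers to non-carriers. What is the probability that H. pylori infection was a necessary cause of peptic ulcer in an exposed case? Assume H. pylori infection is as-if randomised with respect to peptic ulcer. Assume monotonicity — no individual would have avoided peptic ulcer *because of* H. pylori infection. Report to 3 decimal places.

Under exogeneity and monotonicity, PN = (RR − 1) / RR = 1 − 1/RR.
PN = (4.56 − 1) / 4.56 = 3.56 / 4.56 ≈ 0.7807

PN ≈ 0.781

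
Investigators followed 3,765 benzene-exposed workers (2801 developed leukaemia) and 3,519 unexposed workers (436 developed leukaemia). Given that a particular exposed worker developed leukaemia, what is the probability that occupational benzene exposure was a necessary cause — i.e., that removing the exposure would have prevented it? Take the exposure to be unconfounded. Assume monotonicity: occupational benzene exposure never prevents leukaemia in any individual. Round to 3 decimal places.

PN ≈ 0.833

p₁ = P(outcome | exposed) = 2801/3765 = 0.74396
p₀ = P(outcome | unexposed) = 436/3519 = 0.1239
Under exogeneity and monotonicity, PN = (p₁ − p₀) / p₁.
PN = (0.74396 − 0.1239) / 0.74396 = 0.62006 / 0.74396 ≈ 0.8335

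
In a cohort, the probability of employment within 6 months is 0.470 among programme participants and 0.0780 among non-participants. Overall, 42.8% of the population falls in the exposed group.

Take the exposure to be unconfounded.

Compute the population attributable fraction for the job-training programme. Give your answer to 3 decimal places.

PAF ≈ 0.683

Let p₁ = 0.47, p₀ = 0.078.
Overall risk P(Y=1) = π·p₁ + (1−π)·p₀ = 0.428×0.47 + 0.572×0.078 = 0.24578.
Under exogeneity, PAF = [P(Y=1) − p₀] / P(Y=1).
PAF = (0.24578 − 0.078) / 0.24578 ≈ 0.6826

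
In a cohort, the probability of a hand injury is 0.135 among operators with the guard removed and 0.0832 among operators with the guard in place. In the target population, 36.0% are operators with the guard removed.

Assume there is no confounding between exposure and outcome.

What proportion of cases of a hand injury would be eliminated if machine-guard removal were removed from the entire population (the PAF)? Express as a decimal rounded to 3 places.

PAF ≈ 0.183

Let p₁ = 0.135, p₀ = 0.0832.
Overall risk P(Y=1) = π·p₁ + (1−π)·p₀ = 0.36×0.135 + 0.64×0.0832 = 0.10185.
Under exogeneity, PAF = [P(Y=1) − p₀] / P(Y=1).
PAF = (0.10185 − 0.0832) / 0.10185 ≈ 0.1831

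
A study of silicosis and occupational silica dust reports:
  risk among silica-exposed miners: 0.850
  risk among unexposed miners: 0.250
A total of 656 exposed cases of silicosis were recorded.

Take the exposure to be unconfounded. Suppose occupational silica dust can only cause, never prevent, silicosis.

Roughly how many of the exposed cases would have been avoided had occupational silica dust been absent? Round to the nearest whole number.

about 463 cases

Let p₁ = 0.85, p₀ = 0.25.
PN = (p₁ − p₀)/p₁ = (0.85 − 0.25) / 0.85 ≈ 0.70588.
Attributable cases ≈ PN × (exposed cases) = 0.70588 × 656 ≈ 463.06.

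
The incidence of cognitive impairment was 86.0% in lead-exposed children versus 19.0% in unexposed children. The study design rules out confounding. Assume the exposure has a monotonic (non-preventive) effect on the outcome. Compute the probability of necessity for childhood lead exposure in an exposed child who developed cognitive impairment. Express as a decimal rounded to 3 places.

PN ≈ 0.779

p₁ = 0.86, p₀ = 0.19.
Under exogeneity and monotonicity, PN = (p₁ − p₀) / p₁.
PN = (0.86 − 0.19) / 0.86 = 0.67 / 0.86 ≈ 0.7791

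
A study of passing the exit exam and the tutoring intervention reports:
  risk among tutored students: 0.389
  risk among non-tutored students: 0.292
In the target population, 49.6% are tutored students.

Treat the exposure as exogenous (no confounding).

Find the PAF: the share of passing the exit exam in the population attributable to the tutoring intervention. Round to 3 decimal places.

Let p₁ = 0.389, p₀ = 0.292.
Overall risk P(Y=1) = π·p₁ + (1−π)·p₀ = 0.496×0.389 + 0.504×0.292 = 0.34011.
Under exogeneity, PAF = [P(Y=1) − p₀] / P(Y=1).
PAF = (0.34011 − 0.292) / 0.34011 ≈ 0.1415

PAF ≈ 0.141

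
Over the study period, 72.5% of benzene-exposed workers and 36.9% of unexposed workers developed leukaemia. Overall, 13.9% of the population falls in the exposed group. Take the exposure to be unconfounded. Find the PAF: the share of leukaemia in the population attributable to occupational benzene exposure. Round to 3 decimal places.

PAF ≈ 0.118

p₁ = 0.725, p₀ = 0.369.
Overall risk P(Y=1) = π·p₁ + (1−π)·p₀ = 0.139×0.725 + 0.861×0.369 = 0.41848.
Under exogeneity, PAF = [P(Y=1) − p₀] / P(Y=1).
PAF = (0.41848 − 0.369) / 0.41848 ≈ 0.1182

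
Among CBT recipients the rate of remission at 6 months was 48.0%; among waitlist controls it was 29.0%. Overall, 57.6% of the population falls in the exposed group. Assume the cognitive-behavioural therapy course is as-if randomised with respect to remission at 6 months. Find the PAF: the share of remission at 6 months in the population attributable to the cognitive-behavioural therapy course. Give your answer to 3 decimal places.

p₁ = 0.48, p₀ = 0.29.
Overall risk P(Y=1) = π·p₁ + (1−π)·p₀ = 0.576×0.48 + 0.424×0.29 = 0.39944.
Under exogeneity, PAF = [P(Y=1) − p₀] / P(Y=1).
PAF = (0.39944 − 0.29) / 0.39944 ≈ 0.2740

PAF ≈ 0.274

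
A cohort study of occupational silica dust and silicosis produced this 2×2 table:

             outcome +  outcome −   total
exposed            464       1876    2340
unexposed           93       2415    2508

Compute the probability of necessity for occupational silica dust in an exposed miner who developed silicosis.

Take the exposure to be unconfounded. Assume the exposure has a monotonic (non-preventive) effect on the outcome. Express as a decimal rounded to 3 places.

PN ≈ 0.813

p₁ = P(outcome | exposed) = 464/2340 = 0.19829
p₀ = P(outcome | unexposed) = 93/2508 = 0.037081
Under exogeneity and monotonicity, PN = (p₁ − p₀)/p₁.
PN = (0.19829 − 0.037081) / 0.19829 ≈ 0.8130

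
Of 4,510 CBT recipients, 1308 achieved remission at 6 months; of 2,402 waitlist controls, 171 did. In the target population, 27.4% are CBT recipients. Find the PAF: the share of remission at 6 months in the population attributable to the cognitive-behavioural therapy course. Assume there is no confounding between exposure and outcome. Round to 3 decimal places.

PAF ≈ 0.457

p₁ = P(outcome | exposed) = 1308/4510 = 0.29002
p₀ = P(outcome | unexposed) = 171/2402 = 0.071191
Overall risk P(Y=1) = π·p₁ + (1−π)·p₀ = 0.274×0.29002 + 0.726×0.071191 = 0.13115.
Under exogeneity, PAF = [P(Y=1) − p₀] / P(Y=1).
PAF = (0.13115 − 0.071191) / 0.13115 ≈ 0.4572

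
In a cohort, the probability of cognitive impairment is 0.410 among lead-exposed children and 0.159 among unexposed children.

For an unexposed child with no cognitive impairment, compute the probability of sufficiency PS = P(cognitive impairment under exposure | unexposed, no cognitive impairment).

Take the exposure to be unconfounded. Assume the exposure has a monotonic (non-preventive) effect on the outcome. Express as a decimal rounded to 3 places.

Let p₁ = 0.41, p₀ = 0.159.
Under exogeneity and monotonicity, PS = (p₁ − p₀) / (1 − p₀).
PS = (0.41 − 0.159) / (1 − 0.159) = 0.251 / 0.841 ≈ 0.2985

PS ≈ 0.298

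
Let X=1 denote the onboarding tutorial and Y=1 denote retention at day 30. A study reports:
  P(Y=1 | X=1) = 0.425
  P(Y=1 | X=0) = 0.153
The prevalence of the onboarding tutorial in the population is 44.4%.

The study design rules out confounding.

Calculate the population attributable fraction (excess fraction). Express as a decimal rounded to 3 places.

Let p₁ = 0.425, p₀ = 0.153.
Overall risk P(Y=1) = π·p₁ + (1−π)·p₀ = 0.444×0.425 + 0.556×0.153 = 0.27377.
Under exogeneity, PAF = [P(Y=1) − p₀] / P(Y=1).
PAF = (0.27377 − 0.153) / 0.27377 ≈ 0.4411

PAF ≈ 0.441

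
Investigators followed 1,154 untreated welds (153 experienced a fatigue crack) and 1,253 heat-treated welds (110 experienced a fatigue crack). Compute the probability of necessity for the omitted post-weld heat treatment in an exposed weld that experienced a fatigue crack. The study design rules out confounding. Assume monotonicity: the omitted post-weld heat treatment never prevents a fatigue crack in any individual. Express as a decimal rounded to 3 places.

p₁ = P(outcome | exposed) = 153/1154 = 0.13258
p₀ = P(outcome | unexposed) = 110/1253 = 0.087789
Under exogeneity and monotonicity, PN = (p₁ − p₀) / p₁.
PN = (0.13258 − 0.087789) / 0.13258 = 0.044793 / 0.13258 ≈ 0.3379

PN ≈ 0.338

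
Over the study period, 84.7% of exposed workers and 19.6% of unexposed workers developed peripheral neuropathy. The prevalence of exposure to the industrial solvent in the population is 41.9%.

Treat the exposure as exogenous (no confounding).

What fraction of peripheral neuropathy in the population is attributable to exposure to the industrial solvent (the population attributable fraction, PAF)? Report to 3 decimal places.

PAF ≈ 0.582

p₁ = 0.847, p₀ = 0.196.
Overall risk P(Y=1) = π·p₁ + (1−π)·p₀ = 0.419×0.847 + 0.581×0.196 = 0.46877.
Under exogeneity, PAF = [P(Y=1) − p₀] / P(Y=1).
PAF = (0.46877 − 0.196) / 0.46877 ≈ 0.5819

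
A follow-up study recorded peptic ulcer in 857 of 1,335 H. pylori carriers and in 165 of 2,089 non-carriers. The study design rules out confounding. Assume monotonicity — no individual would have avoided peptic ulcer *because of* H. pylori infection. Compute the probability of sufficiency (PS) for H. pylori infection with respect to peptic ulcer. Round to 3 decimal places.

PS ≈ 0.611

p₁ = P(outcome | exposed) = 857/1335 = 0.64195
p₀ = P(outcome | unexposed) = 165/2089 = 0.078985
Under exogeneity and monotonicity, PS = (p₁ − p₀) / (1 − p₀).
PS = (0.64195 − 0.078985) / (1 − 0.078985) = 0.56296 / 0.92101 ≈ 0.6112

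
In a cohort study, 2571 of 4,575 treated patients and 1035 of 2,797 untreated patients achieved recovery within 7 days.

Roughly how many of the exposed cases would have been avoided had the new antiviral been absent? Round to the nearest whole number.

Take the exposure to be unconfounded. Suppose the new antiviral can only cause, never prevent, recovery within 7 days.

about 878 cases

p₁ = P(outcome | exposed) = 2571/4575 = 0.56197
p₀ = P(outcome | unexposed) = 1035/2797 = 0.37004
PN = (p₁ − p₀)/p₁ = (0.56197 − 0.37004) / 0.56197 ≈ 0.34153.
Attributable cases ≈ PN × (exposed cases) = 0.34153 × 2571 ≈ 878.07.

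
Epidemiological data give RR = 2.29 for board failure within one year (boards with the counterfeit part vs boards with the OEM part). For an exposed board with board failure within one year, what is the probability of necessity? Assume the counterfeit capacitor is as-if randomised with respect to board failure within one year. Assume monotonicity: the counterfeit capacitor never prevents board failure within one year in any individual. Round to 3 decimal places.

PN ≈ 0.563

Under exogeneity and monotonicity, PN = (RR − 1) / RR = 1 − 1/RR.
PN = (2.29 − 1) / 2.29 = 1.29 / 2.29 ≈ 0.5633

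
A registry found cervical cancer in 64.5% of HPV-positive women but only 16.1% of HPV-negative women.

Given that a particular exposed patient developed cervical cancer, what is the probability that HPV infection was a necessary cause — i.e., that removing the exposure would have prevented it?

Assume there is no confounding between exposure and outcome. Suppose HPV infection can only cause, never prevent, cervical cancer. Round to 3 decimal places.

p₁ = 0.645, p₀ = 0.161.
Under exogeneity and monotonicity, PN = (p₁ − p₀) / p₁.
PN = (0.645 − 0.161) / 0.645 = 0.484 / 0.645 ≈ 0.7504

PN ≈ 0.750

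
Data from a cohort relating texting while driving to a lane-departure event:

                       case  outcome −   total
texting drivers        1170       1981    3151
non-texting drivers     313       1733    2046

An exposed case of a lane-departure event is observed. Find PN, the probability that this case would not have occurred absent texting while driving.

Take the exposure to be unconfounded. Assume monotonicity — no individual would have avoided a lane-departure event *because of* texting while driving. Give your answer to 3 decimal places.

p₁ = P(outcome | exposed) = 1170/3151 = 0.37131
p₀ = P(outcome | unexposed) = 313/2046 = 0.15298
Under exogeneity and monotonicity, PN = (p₁ − p₀) / p₁.
PN = (0.37131 − 0.15298) / 0.37131 = 0.21833 / 0.37131 ≈ 0.5880

PN ≈ 0.588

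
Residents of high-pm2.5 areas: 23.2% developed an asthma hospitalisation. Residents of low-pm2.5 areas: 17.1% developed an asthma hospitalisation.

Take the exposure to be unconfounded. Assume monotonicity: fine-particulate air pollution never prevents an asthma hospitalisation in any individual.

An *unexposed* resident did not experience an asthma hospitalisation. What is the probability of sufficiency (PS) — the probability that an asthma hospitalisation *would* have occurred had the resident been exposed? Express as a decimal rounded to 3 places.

p₁ = 0.232, p₀ = 0.171.
Under exogeneity and monotonicity, PS = (p₁ − p₀) / (1 − p₀).
PS = (0.232 − 0.171) / (1 − 0.171) = 0.061 / 0.829 ≈ 0.0736

PS ≈ 0.074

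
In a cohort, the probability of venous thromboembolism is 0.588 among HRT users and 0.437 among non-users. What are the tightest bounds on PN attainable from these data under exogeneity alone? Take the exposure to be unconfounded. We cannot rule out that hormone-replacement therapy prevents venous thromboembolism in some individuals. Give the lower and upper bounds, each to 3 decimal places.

0.257 ≤ PN ≤ 0.957

Let p₁ = 0.588, p₀ = 0.437.
Under exogeneity alone the bounds on PN are max{0,(p₁−p₀)/p₁} ≤ PN ≤ min{1,(1−p₀)/p₁}.
  lower = (p₁ − p₀)/p₁ = 0.151 / 0.588 ≈ 0.2568
  upper = min{1, (1 − p₀)/p₁} = 0.563 / 0.588 ≈ 0.9575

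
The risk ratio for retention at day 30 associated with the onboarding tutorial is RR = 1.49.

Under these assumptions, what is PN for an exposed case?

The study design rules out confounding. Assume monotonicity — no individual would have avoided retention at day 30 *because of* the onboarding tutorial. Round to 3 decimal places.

PN ≈ 0.329

Under exogeneity and monotonicity, PN = (RR − 1) / RR = 1 − 1/RR.
PN = (1.49 − 1) / 1.49 = 0.49 / 1.49 ≈ 0.3289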